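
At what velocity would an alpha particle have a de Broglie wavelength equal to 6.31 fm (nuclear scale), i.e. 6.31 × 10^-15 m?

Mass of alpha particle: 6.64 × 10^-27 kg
1.58 × 10^7 m/s

From λ = h/(mv), solve for v:

v = h/(mλ)
v = (6.626 × 10^-34 J·s) / (6.64 × 10^-27 kg × 6.31 × 10^-15 m)
v = 1.58 × 10^7 m/s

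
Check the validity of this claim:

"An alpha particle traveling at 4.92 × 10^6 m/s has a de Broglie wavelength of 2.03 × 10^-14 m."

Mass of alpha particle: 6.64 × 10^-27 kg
True

The claim is correct.

Using λ = h/(mv):
λ = (6.626 × 10^-34 J·s) / (6.64 × 10^-27 kg × 4.92 × 10^6 m/s)
λ = 2.03 × 10^-14 m

This matches the claimed value.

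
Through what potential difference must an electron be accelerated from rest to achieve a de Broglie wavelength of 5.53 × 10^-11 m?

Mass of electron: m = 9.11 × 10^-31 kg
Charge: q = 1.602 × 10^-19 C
492 V

From λ = h/√(2mqV), we solve for V:

λ² = h²/(2mqV)
V = h²/(2mqλ²)
V = (6.626 × 10^-34 J·s)² / (2 × 9.11 × 10^-31 kg × 1.602 × 10^-19 C × (5.53 × 10^-11 m)²)
V = 492 V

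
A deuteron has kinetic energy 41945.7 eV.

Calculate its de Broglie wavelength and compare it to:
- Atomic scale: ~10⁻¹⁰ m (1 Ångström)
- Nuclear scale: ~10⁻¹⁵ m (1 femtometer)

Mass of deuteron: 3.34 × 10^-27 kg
λ = 9.89 × 10^-14 m, which is between nuclear and atomic scales.

Using λ = h/√(2mKE):

KE = 41945.7 eV = 6.720 × 10^-15 J

λ = h/√(2mKE)
λ = (6.626 × 10^-34 J·s) / √(2 × 3.34 × 10^-27 kg × 6.720 × 10^-15 J)
λ = 9.89 × 10^-14 m

Comparison:
- Atomic scale (10⁻¹⁰ m): λ is 0.00099× this size
- Nuclear scale (10⁻¹⁵ m): λ is 99× this size

The wavelength is between nuclear and atomic scales.

This wavelength is appropriate for probing atomic structure but too large for nuclear physics experiments.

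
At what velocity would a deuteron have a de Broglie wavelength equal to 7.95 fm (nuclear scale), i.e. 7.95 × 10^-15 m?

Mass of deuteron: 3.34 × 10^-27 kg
2.50 × 10^7 m/s

From λ = h/(mv), solve for v:

v = h/(mλ)
v = (6.626 × 10^-34 J·s) / (3.34 × 10^-27 kg × 7.95 × 10^-15 m)
v = 2.50 × 10^7 m/s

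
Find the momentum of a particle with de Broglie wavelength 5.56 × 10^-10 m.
1.19 × 10^-24 kg·m/s

From the de Broglie relation λ = h/p, we solve for p:

p = h/λ
p = (6.626 × 10^-34 J·s) / (5.56 × 10^-10 m)
p = 1.19 × 10^-24 kg·m/s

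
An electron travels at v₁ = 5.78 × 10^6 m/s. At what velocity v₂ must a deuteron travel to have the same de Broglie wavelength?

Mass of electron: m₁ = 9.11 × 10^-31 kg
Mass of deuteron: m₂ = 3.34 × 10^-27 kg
v₂ = 1.58 × 10^3 m/s

For equal de Broglie wavelengths: λ₁ = λ₂

h/(m₁v₁) = h/(m₂v₂)
m₁v₁ = m₂v₂
v₂ = v₁ · (m₁/m₂)

v₂ = 5.78 × 10^6 m/s × (9.11 × 10^-31 kg / 3.34 × 10^-27 kg)
v₂ = 1.58 × 10^3 m/s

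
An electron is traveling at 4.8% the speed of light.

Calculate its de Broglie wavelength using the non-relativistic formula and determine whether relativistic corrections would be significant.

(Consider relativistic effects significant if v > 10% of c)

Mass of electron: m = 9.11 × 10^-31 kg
No, relativistic corrections are not needed.

Using the non-relativistic de Broglie formula λ = h/(mv):

v = 4.8% × c = 1.439 × 10^7 m/s

λ = h/(mv)
λ = (6.626 × 10^-34 J·s) / (9.11 × 10^-31 kg × 1.439 × 10^7 m/s)
λ = 5.05 × 10^-11 m

Since v = 4.8% of c < 10% of c, relativistic corrections are NOT significant and this non-relativistic result is a good approximation.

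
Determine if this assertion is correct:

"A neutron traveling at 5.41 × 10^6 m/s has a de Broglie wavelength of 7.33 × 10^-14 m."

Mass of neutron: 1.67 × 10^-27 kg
True

The claim is correct.

Using λ = h/(mv):
λ = (6.626 × 10^-34 J·s) / (1.67 × 10^-27 kg × 5.41 × 10^6 m/s)
λ = 7.33 × 10^-14 m

This matches the claimed value.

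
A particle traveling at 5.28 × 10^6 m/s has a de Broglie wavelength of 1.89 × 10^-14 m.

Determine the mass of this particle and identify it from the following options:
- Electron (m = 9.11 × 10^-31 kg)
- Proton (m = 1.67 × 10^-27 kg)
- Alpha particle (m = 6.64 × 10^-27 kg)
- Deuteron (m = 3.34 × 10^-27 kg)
The particle is an alpha particle.

From λ = h/(mv), solve for mass:

m = h/(λv)
m = (6.626 × 10^-34 J·s) / (1.89 × 10^-14 m × 5.28 × 10^6 m/s)
m = 6.64 × 10^-27 kg

Comparing with the listed masses, this is closest to an alpha particle.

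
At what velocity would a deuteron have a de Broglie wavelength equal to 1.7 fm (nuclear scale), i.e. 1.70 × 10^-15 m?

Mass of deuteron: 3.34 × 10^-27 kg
1.17 × 10^8 m/s

From λ = h/(mv), solve for v:

v = h/(mλ)
v = (6.626 × 10^-34 J·s) / (3.34 × 10^-27 kg × 1.70 × 10^-15 m)
v = 1.17 × 10^8 m/s

Note: This velocity is 38.9% of the speed of light, so relativistic corrections would be needed for a more accurate calculation.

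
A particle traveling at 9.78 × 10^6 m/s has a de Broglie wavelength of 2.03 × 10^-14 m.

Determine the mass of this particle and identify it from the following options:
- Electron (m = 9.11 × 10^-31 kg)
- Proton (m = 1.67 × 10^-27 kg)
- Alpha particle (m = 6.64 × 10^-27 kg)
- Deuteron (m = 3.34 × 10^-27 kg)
The particle is a deuteron.

From λ = h/(mv), solve for mass:

m = h/(λv)
m = (6.626 × 10^-34 J·s) / (2.03 × 10^-14 m × 9.78 × 10^6 m/s)
m = 3.34 × 10^-27 kg

Comparing with the listed masses, this is closest to a deuteron.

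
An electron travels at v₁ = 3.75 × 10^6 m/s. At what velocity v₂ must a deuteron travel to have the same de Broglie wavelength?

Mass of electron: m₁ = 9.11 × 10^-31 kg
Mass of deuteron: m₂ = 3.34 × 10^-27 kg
v₂ = 1.02 × 10^3 m/s

For equal de Broglie wavelengths: λ₁ = λ₂

h/(m₁v₁) = h/(m₂v₂)
m₁v₁ = m₂v₂
v₂ = v₁ · (m₁/m₂)

v₂ = 3.75 × 10^6 m/s × (9.11 × 10^-31 kg / 3.34 × 10^-27 kg)
v₂ = 1.02 × 10^3 m/s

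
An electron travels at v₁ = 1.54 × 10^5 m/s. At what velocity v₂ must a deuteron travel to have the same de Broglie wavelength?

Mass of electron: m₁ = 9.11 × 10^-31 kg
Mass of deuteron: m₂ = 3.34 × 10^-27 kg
v₂ = 4.20 × 10^1 m/s

For equal de Broglie wavelengths: λ₁ = λ₂

h/(m₁v₁) = h/(m₂v₂)
m₁v₁ = m₂v₂
v₂ = v₁ · (m₁/m₂)

v₂ = 1.54 × 10^5 m/s × (9.11 × 10^-31 kg / 3.34 × 10^-27 kg)
v₂ = 4.20 × 10^1 m/s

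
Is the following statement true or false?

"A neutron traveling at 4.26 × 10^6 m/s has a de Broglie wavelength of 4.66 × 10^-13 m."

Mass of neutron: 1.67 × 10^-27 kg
False

The claim is incorrect.

Using λ = h/(mv):
λ = (6.626 × 10^-34 J·s) / (1.67 × 10^-27 kg × 4.26 × 10^6 m/s)
λ = 9.31 × 10^-14 m

The actual wavelength differs from the claimed 4.66 × 10^-13 m.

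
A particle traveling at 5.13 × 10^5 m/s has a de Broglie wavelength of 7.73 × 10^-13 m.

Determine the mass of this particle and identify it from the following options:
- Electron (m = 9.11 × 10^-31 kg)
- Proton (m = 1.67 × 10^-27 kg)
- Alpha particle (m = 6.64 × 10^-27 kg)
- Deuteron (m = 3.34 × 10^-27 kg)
The particle is a proton.

From λ = h/(mv), solve for mass:

m = h/(λv)
m = (6.626 × 10^-34 J·s) / (7.73 × 10^-13 m × 5.13 × 10^5 m/s)
m = 1.67 × 10^-27 kg

Comparing with the listed masses, this is closest to a proton.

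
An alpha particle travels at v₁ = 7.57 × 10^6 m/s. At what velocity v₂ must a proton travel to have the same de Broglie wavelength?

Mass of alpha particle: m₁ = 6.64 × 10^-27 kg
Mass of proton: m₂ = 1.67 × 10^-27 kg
v₂ = 3.01 × 10^7 m/s

For equal de Broglie wavelengths: λ₁ = λ₂

h/(m₁v₁) = h/(m₂v₂)
m₁v₁ = m₂v₂
v₂ = v₁ · (m₁/m₂)

v₂ = 7.57 × 10^6 m/s × (6.64 × 10^-27 kg / 1.67 × 10^-27 kg)
v₂ = 3.01 × 10^7 m/s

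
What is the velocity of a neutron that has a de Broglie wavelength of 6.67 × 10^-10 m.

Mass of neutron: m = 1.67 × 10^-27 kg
5.95 × 10^2 m/s

From the de Broglie relation λ = h/(mv), we solve for v:

v = h/(mλ)
v = (6.626 × 10^-34 J·s) / (1.67 × 10^-27 kg × 6.67 × 10^-10 m)
v = 5.95 × 10^2 m/s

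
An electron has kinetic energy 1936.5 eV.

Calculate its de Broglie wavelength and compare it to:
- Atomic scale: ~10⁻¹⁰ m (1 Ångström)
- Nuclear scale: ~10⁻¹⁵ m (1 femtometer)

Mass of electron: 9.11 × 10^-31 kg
λ = 2.79 × 10^-11 m, which is between nuclear and atomic scales.

Using λ = h/√(2mKE):

KE = 1936.5 eV = 3.103 × 10^-16 J

λ = h/√(2mKE)
λ = (6.626 × 10^-34 J·s) / √(2 × 9.11 × 10^-31 kg × 3.103 × 10^-16 J)
λ = 2.79 × 10^-11 m

Comparison:
- Atomic scale (10⁻¹⁰ m): λ is 0.28× this size
- Nuclear scale (10⁻¹⁵ m): λ is 2.8e+04× this size

The wavelength is between nuclear and atomic scales.

This wavelength is appropriate for probing atomic structure but too large for nuclear physics experiments.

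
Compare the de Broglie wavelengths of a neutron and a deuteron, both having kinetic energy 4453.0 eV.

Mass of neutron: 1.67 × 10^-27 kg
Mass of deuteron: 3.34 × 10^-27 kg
The neutron has the longer wavelength.

Using λ = h/√(2mKE):

For neutron: λ₁ = h/√(2m₁KE) = 4.29 × 10^-13 m
For deuteron: λ₂ = h/√(2m₂KE) = 3.04 × 10^-13 m

Since λ ∝ 1/√m at constant kinetic energy, the lighter particle has the longer wavelength.

The neutron has the longer de Broglie wavelength.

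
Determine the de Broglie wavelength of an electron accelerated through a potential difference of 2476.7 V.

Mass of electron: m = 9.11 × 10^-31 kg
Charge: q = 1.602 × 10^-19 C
2.46 × 10^-11 m

When a particle is accelerated through voltage V, it gains kinetic energy KE = qV.

The de Broglie wavelength is then λ = h/√(2mqV):

λ = h/√(2mqV)
λ = (6.626 × 10^-34 J·s) / √(2 × 9.11 × 10^-31 kg × 1.602 × 10^-19 C × 2476.7 V)
λ = 2.46 × 10^-11 m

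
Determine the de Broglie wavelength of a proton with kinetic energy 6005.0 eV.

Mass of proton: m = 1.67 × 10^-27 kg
3.70 × 10^-13 m

Using λ = h/√(2mKE):

First convert KE to Joules: KE = 6005.0 eV = 9.621 × 10^-16 J

λ = h/√(2mKE)
λ = (6.626 × 10^-34 J·s) / √(2 × 1.67 × 10^-27 kg × 9.621 × 10^-16 J)
λ = 3.70 × 10^-13 m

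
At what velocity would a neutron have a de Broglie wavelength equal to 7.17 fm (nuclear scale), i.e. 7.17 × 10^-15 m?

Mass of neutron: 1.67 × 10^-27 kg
5.53 × 10^7 m/s

From λ = h/(mv), solve for v:

v = h/(mλ)
v = (6.626 × 10^-34 J·s) / (1.67 × 10^-27 kg × 7.17 × 10^-15 m)
v = 5.53 × 10^7 m/s

Note: This velocity is 18.5% of the speed of light, so relativistic corrections would be needed for a more accurate calculation.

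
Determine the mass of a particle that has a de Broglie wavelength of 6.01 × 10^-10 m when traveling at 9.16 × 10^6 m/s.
1.20 × 10^-31 kg

From the de Broglie relation λ = h/(mv), we solve for m:

m = h/(λv)
m = (6.626 × 10^-34 J·s) / (6.01 × 10^-10 m × 9.16 × 10^6 m/s)
m = 1.20 × 10^-31 kg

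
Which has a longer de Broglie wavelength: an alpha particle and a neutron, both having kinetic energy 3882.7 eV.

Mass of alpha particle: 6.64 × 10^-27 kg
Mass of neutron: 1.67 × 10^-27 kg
The neutron has the longer wavelength.

Using λ = h/√(2mKE):

For alpha particle: λ₁ = h/√(2m₁KE) = 2.31 × 10^-13 m
For neutron: λ₂ = h/√(2m₂KE) = 4.60 × 10^-13 m

Since λ ∝ 1/√m at constant kinetic energy, the lighter particle has the longer wavelength.

The neutron has the longer de Broglie wavelength.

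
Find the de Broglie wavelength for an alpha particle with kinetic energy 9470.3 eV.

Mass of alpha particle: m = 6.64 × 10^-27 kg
1.48 × 10^-13 m

Using λ = h/√(2mKE):

First convert KE to Joules: KE = 9470.3 eV = 1.517 × 10^-15 J

λ = h/√(2mKE)
λ = (6.626 × 10^-34 J·s) / √(2 × 6.64 × 10^-27 kg × 1.517 × 10^-15 J)
λ = 1.48 × 10^-13 m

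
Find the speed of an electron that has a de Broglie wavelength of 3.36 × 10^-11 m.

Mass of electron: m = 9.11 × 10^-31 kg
2.16 × 10^7 m/s

From the de Broglie relation λ = h/(mv), we solve for v:

v = h/(mλ)
v = (6.626 × 10^-34 J·s) / (9.11 × 10^-31 kg × 3.36 × 10^-11 m)
v = 2.16 × 10^7 m/s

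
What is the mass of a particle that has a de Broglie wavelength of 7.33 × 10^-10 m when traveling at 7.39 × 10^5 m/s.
1.22 × 10^-30 kg

From the de Broglie relation λ = h/(mv), we solve for m:

m = h/(λv)
m = (6.626 × 10^-34 J·s) / (7.33 × 10^-10 m × 7.39 × 10^5 m/s)
m = 1.22 × 10^-30 kg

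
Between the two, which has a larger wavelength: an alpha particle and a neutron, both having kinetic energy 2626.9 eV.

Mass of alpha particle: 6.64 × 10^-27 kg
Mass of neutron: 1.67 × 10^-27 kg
The neutron has the longer wavelength.

Using λ = h/√(2mKE):

For alpha particle: λ₁ = h/√(2m₁KE) = 2.80 × 10^-13 m
For neutron: λ₂ = h/√(2m₂KE) = 5.59 × 10^-13 m

Since λ ∝ 1/√m at constant kinetic energy, the lighter particle has the longer wavelength.

The neutron has the longer de Broglie wavelength.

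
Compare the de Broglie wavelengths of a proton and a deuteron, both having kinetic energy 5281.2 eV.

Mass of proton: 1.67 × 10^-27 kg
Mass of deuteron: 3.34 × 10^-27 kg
The proton has the longer wavelength.

Using λ = h/√(2mKE):

For proton: λ₁ = h/√(2m₁KE) = 3.94 × 10^-13 m
For deuteron: λ₂ = h/√(2m₂KE) = 2.79 × 10^-13 m

Since λ ∝ 1/√m at constant kinetic energy, the lighter particle has the longer wavelength.

The proton has the longer de Broglie wavelength.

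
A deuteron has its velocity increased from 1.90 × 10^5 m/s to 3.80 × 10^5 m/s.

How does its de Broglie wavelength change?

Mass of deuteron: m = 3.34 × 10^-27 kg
The wavelength decreases by a factor of 2.

Using λ = h/(mv):

Initial wavelength: λ₁ = h/(mv₁) = 1.04 × 10^-12 m
Final wavelength: λ₂ = h/(mv₂) = 5.22 × 10^-13 m

Since λ ∝ 1/v, when velocity increases by a factor of 2, the wavelength decreases by a factor of 2.

λ₂/λ₁ = v₁/v₂ = 1/2

The wavelength decreases by a factor of 2.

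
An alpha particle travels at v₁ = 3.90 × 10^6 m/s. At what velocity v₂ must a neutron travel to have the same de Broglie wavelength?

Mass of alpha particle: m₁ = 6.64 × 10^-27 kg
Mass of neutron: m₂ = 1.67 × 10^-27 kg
v₂ = 1.55 × 10^7 m/s

For equal de Broglie wavelengths: λ₁ = λ₂

h/(m₁v₁) = h/(m₂v₂)
m₁v₁ = m₂v₂
v₂ = v₁ · (m₁/m₂)

v₂ = 3.90 × 10^6 m/s × (6.64 × 10^-27 kg / 1.67 × 10^-27 kg)
v₂ = 1.55 × 10^7 m/s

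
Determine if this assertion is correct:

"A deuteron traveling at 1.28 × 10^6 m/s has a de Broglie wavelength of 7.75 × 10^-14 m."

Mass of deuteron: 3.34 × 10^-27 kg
False

The claim is incorrect.

Using λ = h/(mv):
λ = (6.626 × 10^-34 J·s) / (3.34 × 10^-27 kg × 1.28 × 10^6 m/s)
λ = 1.55 × 10^-13 m

The actual wavelength differs from the claimed 7.75 × 10^-14 m.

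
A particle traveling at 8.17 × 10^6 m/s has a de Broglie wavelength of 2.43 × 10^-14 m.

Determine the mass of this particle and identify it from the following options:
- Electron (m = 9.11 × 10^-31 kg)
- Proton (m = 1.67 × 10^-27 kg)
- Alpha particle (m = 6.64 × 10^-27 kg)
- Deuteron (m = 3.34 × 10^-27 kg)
The particle is a deuteron.

From λ = h/(mv), solve for mass:

m = h/(λv)
m = (6.626 × 10^-34 J·s) / (2.43 × 10^-14 m × 8.17 × 10^6 m/s)
m = 3.34 × 10^-27 kg

Comparing with the listed masses, this is closest to a deuteron.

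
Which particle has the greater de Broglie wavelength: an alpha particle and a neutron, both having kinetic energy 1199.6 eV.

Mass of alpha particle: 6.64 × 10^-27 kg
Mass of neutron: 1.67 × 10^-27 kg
The neutron has the longer wavelength.

Using λ = h/√(2mKE):

For alpha particle: λ₁ = h/√(2m₁KE) = 4.15 × 10^-13 m
For neutron: λ₂ = h/√(2m₂KE) = 8.27 × 10^-13 m

Since λ ∝ 1/√m at constant kinetic energy, the lighter particle has the longer wavelength.

The neutron has the longer de Broglie wavelength.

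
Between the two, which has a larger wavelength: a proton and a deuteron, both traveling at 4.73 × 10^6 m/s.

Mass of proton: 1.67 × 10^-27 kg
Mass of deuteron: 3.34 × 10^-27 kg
The proton has the longer wavelength.

Using λ = h/(mv), since both particles have the same velocity, the wavelength depends only on mass.

For proton: λ₁ = h/(m₁v) = 8.39 × 10^-14 m
For deuteron: λ₂ = h/(m₂v) = 4.19 × 10^-14 m

Since λ ∝ 1/m at constant velocity, the lighter particle has the longer wavelength.

The proton has the longer de Broglie wavelength.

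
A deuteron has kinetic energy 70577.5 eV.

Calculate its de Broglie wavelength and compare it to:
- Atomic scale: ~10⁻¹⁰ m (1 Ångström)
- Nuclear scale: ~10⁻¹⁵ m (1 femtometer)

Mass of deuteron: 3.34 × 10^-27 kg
λ = 7.62 × 10^-14 m, which is between nuclear and atomic scales.

Using λ = h/√(2mKE):

KE = 70577.5 eV = 1.131 × 10^-14 J

λ = h/√(2mKE)
λ = (6.626 × 10^-34 J·s) / √(2 × 3.34 × 10^-27 kg × 1.131 × 10^-14 J)
λ = 7.62 × 10^-14 m

Comparison:
- Atomic scale (10⁻¹⁰ m): λ is 0.00076× this size
- Nuclear scale (10⁻¹⁵ m): λ is 76× this size

The wavelength is between nuclear and atomic scales.

This wavelength is appropriate for probing atomic structure but too large for nuclear physics experiments.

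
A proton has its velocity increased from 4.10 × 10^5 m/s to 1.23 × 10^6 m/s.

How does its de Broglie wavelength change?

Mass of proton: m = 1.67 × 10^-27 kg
The wavelength decreases by a factor of 3.

Using λ = h/(mv):

Initial wavelength: λ₁ = h/(mv₁) = 9.68 × 10^-13 m
Final wavelength: λ₂ = h/(mv₂) = 3.23 × 10^-13 m

Since λ ∝ 1/v, when velocity increases by a factor of 3, the wavelength decreases by a factor of 3.

λ₂/λ₁ = v₁/v₂ = 1/3

The wavelength decreases by a factor of 3.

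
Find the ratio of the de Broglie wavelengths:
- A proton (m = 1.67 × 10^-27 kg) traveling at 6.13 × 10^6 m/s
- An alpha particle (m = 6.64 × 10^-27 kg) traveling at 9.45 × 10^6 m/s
λ₁/λ₂ = 6.13

Using λ = h/(mv):

λ₁ = h/(m₁v₁) = 6.47 × 10^-14 m
λ₂ = h/(m₂v₂) = 1.06 × 10^-14 m

Ratio λ₁/λ₂ = (m₂v₂)/(m₁v₁)
         = (6.64 × 10^-27 kg × 9.45 × 10^6 m/s) / (1.67 × 10^-27 kg × 6.13 × 10^6 m/s)
         = 6.13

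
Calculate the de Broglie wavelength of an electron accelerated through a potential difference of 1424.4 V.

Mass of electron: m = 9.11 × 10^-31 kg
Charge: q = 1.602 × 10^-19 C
3.25 × 10^-11 m

When a particle is accelerated through voltage V, it gains kinetic energy KE = qV.

The de Broglie wavelength is then λ = h/√(2mqV):

λ = h/√(2mqV)
λ = (6.626 × 10^-34 J·s) / √(2 × 9.11 × 10^-31 kg × 1.602 × 10^-19 C × 1424.4 V)
λ = 3.25 × 10^-11 m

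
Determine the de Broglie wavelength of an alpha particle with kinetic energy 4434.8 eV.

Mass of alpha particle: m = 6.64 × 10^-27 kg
2.16 × 10^-13 m

Using λ = h/√(2mKE):

First convert KE to Joules: KE = 4434.8 eV = 7.105 × 10^-16 J

λ = h/√(2mKE)
λ = (6.626 × 10^-34 J·s) / √(2 × 6.64 × 10^-27 kg × 7.105 × 10^-16 J)
λ = 2.16 × 10^-13 m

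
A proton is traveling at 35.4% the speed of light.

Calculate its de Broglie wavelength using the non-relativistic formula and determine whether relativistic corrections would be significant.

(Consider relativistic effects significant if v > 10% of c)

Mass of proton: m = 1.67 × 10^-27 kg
Yes, relativistic corrections are needed.

Using the non-relativistic de Broglie formula λ = h/(mv):

v = 35.4% × c = 1.061 × 10^8 m/s

λ = h/(mv)
λ = (6.626 × 10^-34 J·s) / (1.67 × 10^-27 kg × 1.061 × 10^8 m/s)
λ = 3.74 × 10^-15 m

Since v = 35.4% of c > 10% of c, relativistic corrections ARE significant and the actual wavelength would differ from this non-relativistic estimate.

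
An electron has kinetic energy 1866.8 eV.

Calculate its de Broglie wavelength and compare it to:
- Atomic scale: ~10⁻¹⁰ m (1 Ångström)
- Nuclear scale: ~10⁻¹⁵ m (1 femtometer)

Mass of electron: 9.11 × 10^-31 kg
λ = 2.84 × 10^-11 m, which is between nuclear and atomic scales.

Using λ = h/√(2mKE):

KE = 1866.8 eV = 2.991 × 10^-16 J

λ = h/√(2mKE)
λ = (6.626 × 10^-34 J·s) / √(2 × 9.11 × 10^-31 kg × 2.991 × 10^-16 J)
λ = 2.84 × 10^-11 m

Comparison:
- Atomic scale (10⁻¹⁰ m): λ is 0.28× this size
- Nuclear scale (10⁻¹⁵ m): λ is 2.8e+04× this size

The wavelength is between nuclear and atomic scales.

This wavelength is appropriate for probing atomic structure but too large for nuclear physics experiments.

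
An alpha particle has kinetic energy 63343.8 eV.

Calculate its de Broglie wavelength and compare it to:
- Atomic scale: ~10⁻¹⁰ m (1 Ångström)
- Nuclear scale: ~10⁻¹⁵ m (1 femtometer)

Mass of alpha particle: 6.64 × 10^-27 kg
λ = 5.71 × 10^-14 m, which is between nuclear and atomic scales.

Using λ = h/√(2mKE):

KE = 63343.8 eV = 1.015 × 10^-14 J

λ = h/√(2mKE)
λ = (6.626 × 10^-34 J·s) / √(2 × 6.64 × 10^-27 kg × 1.015 × 10^-14 J)
λ = 5.71 × 10^-14 m

Comparison:
- Atomic scale (10⁻¹⁰ m): λ is 0.00057× this size
- Nuclear scale (10⁻¹⁵ m): λ is 57× this size

The wavelength is between nuclear and atomic scales.

This wavelength is appropriate for probing atomic structure but too large for nuclear physics experiments.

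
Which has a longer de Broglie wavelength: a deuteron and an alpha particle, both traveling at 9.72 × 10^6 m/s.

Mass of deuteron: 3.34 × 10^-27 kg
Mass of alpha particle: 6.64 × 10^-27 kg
The deuteron has the longer wavelength.

Using λ = h/(mv), since both particles have the same velocity, the wavelength depends only on mass.

For deuteron: λ₁ = h/(m₁v) = 2.04 × 10^-14 m
For alpha particle: λ₂ = h/(m₂v) = 1.03 × 10^-14 m

Since λ ∝ 1/m at constant velocity, the lighter particle has the longer wavelength.

The deuteron has the longer de Broglie wavelength.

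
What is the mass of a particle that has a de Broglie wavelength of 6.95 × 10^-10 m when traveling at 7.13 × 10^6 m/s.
1.34 × 10^-31 kg

From the de Broglie relation λ = h/(mv), we solve for m:

m = h/(λv)
m = (6.626 × 10^-34 J·s) / (6.95 × 10^-10 m × 7.13 × 10^6 m/s)
m = 1.34 × 10^-31 kg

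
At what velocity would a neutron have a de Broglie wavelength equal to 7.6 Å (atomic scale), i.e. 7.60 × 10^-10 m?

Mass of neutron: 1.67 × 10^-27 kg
5.22 × 10^2 m/s

From λ = h/(mv), solve for v:

v = h/(mλ)
v = (6.626 × 10^-34 J·s) / (1.67 × 10^-27 kg × 7.60 × 10^-10 m)
v = 5.22 × 10^2 m/s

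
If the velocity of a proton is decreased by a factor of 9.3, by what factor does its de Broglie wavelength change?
The wavelength increases by a factor of 9.3.

From λ = h/(mv), the wavelength is inversely proportional to velocity:

λ ∝ 1/v

If v → v/9.3, then λ → 9.3λ

When velocity is decreased by a factor of 9.3, the wavelength increases by a factor of 9.3.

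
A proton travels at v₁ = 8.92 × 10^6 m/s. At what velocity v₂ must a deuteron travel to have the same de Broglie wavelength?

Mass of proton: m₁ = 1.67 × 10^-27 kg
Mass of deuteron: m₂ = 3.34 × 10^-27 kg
v₂ = 4.46 × 10^6 m/s

For equal de Broglie wavelengths: λ₁ = λ₂

h/(m₁v₁) = h/(m₂v₂)
m₁v₁ = m₂v₂
v₂ = v₁ · (m₁/m₂)

v₂ = 8.92 × 10^6 m/s × (1.67 × 10^-27 kg / 3.34 × 10^-27 kg)
v₂ = 4.46 × 10^6 m/s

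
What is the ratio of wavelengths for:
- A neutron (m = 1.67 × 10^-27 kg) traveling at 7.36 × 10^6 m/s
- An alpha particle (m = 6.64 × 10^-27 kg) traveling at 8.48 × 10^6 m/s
λ₁/λ₂ = 4.58

Using λ = h/(mv):

λ₁ = h/(m₁v₁) = 5.39 × 10^-14 m
λ₂ = h/(m₂v₂) = 1.18 × 10^-14 m

Ratio λ₁/λ₂ = (m₂v₂)/(m₁v₁)
         = (6.64 × 10^-27 kg × 8.48 × 10^6 m/s) / (1.67 × 10^-27 kg × 7.36 × 10^6 m/s)
         = 4.58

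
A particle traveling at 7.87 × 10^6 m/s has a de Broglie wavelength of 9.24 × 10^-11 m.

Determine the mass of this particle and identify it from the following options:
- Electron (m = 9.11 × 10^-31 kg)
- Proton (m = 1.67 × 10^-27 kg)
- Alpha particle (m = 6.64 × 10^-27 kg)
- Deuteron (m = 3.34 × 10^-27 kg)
The particle is an electron.

From λ = h/(mv), solve for mass:

m = h/(λv)
m = (6.626 × 10^-34 J·s) / (9.24 × 10^-11 m × 7.87 × 10^6 m/s)
m = 9.11 × 10^-31 kg

Comparing with the listed masses, this is closest to an electron.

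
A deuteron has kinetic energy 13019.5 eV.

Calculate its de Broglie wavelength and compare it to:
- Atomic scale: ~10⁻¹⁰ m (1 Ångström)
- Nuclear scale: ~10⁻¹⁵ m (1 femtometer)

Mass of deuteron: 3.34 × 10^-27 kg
λ = 1.78 × 10^-13 m, which is between nuclear and atomic scales.

Using λ = h/√(2mKE):

KE = 13019.5 eV = 2.086 × 10^-15 J

λ = h/√(2mKE)
λ = (6.626 × 10^-34 J·s) / √(2 × 3.34 × 10^-27 kg × 2.086 × 10^-15 J)
λ = 1.78 × 10^-13 m

Comparison:
- Atomic scale (10⁻¹⁰ m): λ is 0.0018× this size
- Nuclear scale (10⁻¹⁵ m): λ is 1.8e+02× this size

The wavelength is between nuclear and atomic scales.

This wavelength is appropriate for probing atomic structure but too large for nuclear physics experiments.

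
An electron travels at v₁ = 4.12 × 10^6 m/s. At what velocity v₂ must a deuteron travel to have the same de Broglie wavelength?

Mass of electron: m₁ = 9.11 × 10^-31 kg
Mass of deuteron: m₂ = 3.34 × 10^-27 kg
v₂ = 1.12 × 10^3 m/s

For equal de Broglie wavelengths: λ₁ = λ₂

h/(m₁v₁) = h/(m₂v₂)
m₁v₁ = m₂v₂
v₂ = v₁ · (m₁/m₂)

v₂ = 4.12 × 10^6 m/s × (9.11 × 10^-31 kg / 3.34 × 10^-27 kg)
v₂ = 1.12 × 10^3 m/s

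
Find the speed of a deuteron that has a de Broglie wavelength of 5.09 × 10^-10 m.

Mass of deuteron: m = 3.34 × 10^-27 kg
3.90 × 10^2 m/s

From the de Broglie relation λ = h/(mv), we solve for v:

v = h/(mλ)
v = (6.626 × 10^-34 J·s) / (3.34 × 10^-27 kg × 5.09 × 10^-10 m)
v = 3.90 × 10^2 m/s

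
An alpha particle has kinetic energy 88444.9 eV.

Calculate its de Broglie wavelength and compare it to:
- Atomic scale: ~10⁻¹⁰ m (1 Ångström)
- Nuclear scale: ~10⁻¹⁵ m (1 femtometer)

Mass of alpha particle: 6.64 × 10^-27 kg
λ = 4.83 × 10^-14 m, which is between nuclear and atomic scales.

Using λ = h/√(2mKE):

KE = 88444.9 eV = 1.417 × 10^-14 J

λ = h/√(2mKE)
λ = (6.626 × 10^-34 J·s) / √(2 × 6.64 × 10^-27 kg × 1.417 × 10^-14 J)
λ = 4.83 × 10^-14 m

Comparison:
- Atomic scale (10⁻¹⁰ m): λ is 0.00048× this size
- Nuclear scale (10⁻¹⁵ m): λ is 48× this size

The wavelength is between nuclear and atomic scales.

This wavelength is appropriate for probing atomic structure but too large for nuclear physics experiments.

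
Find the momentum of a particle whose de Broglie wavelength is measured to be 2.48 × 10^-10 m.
2.67 × 10^-24 kg·m/s

From the de Broglie relation λ = h/p, we solve for p:

p = h/λ
p = (6.626 × 10^-34 J·s) / (2.48 × 10^-10 m)
p = 2.67 × 10^-24 kg·m/s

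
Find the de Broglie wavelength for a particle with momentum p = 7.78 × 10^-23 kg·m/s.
8.52 × 10^-12 m

Using the de Broglie relation λ = h/p:

λ = h/p
λ = (6.626 × 10^-34 J·s) / (7.78 × 10^-23 kg·m/s)
λ = 8.52 × 10^-12 m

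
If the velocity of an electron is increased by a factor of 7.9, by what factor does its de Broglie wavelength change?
The wavelength decreases by a factor of 7.9.

From λ = h/(mv), the wavelength is inversely proportional to velocity:

λ ∝ 1/v

If v → 7.9v, then λ → λ/7.9

When velocity is increased by a factor of 7.9, the wavelength decreases by a factor of 7.9.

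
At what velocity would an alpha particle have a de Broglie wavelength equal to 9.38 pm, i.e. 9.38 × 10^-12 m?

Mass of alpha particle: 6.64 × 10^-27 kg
1.06 × 10^4 m/s

From λ = h/(mv), solve for v:

v = h/(mλ)
v = (6.626 × 10^-34 J·s) / (6.64 × 10^-27 kg × 9.38 × 10^-12 m)
v = 1.06 × 10^4 m/s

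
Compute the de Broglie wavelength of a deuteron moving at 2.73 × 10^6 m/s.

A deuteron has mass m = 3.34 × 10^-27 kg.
7.27 × 10^-14 m

Using the de Broglie relation λ = h/(mv):

λ = h/(mv)
λ = (6.626 × 10^-34 J·s) / (3.34 × 10^-27 kg × 2.73 × 10^6 m/s)
λ = 7.27 × 10^-14 m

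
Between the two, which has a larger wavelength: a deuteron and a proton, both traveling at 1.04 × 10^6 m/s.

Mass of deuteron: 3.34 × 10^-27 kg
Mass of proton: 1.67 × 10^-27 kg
The proton has the longer wavelength.

Using λ = h/(mv), since both particles have the same velocity, the wavelength depends only on mass.

For deuteron: λ₁ = h/(m₁v) = 1.91 × 10^-13 m
For proton: λ₂ = h/(m₂v) = 3.82 × 10^-13 m

Since λ ∝ 1/m at constant velocity, the lighter particle has the longer wavelength.

The proton has the longer de Broglie wavelength.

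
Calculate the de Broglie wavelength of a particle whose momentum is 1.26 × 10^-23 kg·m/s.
5.26 × 10^-11 m

Using the de Broglie relation λ = h/p:

λ = h/p
λ = (6.626 × 10^-34 J·s) / (1.26 × 10^-23 kg·m/s)
λ = 5.26 × 10^-11 m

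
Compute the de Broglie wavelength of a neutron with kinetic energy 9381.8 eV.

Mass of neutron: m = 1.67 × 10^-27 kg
2.96 × 10^-13 m

Using λ = h/√(2mKE):

First convert KE to Joules: KE = 9381.8 eV = 1.503 × 10^-15 J

λ = h/√(2mKE)
λ = (6.626 × 10^-34 J·s) / √(2 × 1.67 × 10^-27 kg × 1.503 × 10^-15 J)
λ = 2.96 × 10^-13 m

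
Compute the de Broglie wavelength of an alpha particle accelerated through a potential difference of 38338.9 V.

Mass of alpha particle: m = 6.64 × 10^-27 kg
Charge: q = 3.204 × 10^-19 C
5.19 × 10^-14 m

When a particle is accelerated through voltage V, it gains kinetic energy KE = qV.

The de Broglie wavelength is then λ = h/√(2mqV):

λ = h/√(2mqV)
λ = (6.626 × 10^-34 J·s) / √(2 × 6.64 × 10^-27 kg × 3.204 × 10^-19 C × 38338.9 V)
λ = 5.19 × 10^-14 m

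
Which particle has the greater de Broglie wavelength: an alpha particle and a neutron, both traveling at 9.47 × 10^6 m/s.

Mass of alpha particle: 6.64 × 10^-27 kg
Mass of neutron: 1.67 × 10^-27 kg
The neutron has the longer wavelength.

Using λ = h/(mv), since both particles have the same velocity, the wavelength depends only on mass.

For alpha particle: λ₁ = h/(m₁v) = 1.05 × 10^-14 m
For neutron: λ₂ = h/(m₂v) = 4.19 × 10^-14 m

Since λ ∝ 1/m at constant velocity, the lighter particle has the longer wavelength.

The neutron has the longer de Broglie wavelength.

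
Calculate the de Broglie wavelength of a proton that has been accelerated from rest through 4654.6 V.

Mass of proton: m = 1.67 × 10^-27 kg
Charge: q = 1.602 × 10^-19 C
4.20 × 10^-13 m

When a particle is accelerated through voltage V, it gains kinetic energy KE = qV.

The de Broglie wavelength is then λ = h/√(2mqV):

λ = h/√(2mqV)
λ = (6.626 × 10^-34 J·s) / √(2 × 1.67 × 10^-27 kg × 1.602 × 10^-19 C × 4654.6 V)
λ = 4.20 × 10^-13 m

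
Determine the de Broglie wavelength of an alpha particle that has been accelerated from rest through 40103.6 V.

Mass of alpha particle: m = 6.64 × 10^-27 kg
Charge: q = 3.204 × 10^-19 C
5.07 × 10^-14 m

When a particle is accelerated through voltage V, it gains kinetic energy KE = qV.

The de Broglie wavelength is then λ = h/√(2mqV):

λ = h/√(2mqV)
λ = (6.626 × 10^-34 J·s) / √(2 × 6.64 × 10^-27 kg × 3.204 × 10^-19 C × 40103.6 V)
λ = 5.07 × 10^-14 m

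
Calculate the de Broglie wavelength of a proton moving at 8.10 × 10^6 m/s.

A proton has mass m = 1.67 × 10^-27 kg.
4.90 × 10^-14 m

Using the de Broglie relation λ = h/(mv):

λ = h/(mv)
λ = (6.626 × 10^-34 J·s) / (1.67 × 10^-27 kg × 8.10 × 10^6 m/s)
λ = 4.90 × 10^-14 m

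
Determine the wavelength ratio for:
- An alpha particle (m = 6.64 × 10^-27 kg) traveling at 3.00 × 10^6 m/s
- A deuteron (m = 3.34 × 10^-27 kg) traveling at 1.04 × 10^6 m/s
λ₁/λ₂ = 0.174

Using λ = h/(mv):

λ₁ = h/(m₁v₁) = 3.33 × 10^-14 m
λ₂ = h/(m₂v₂) = 1.91 × 10^-13 m

Ratio λ₁/λ₂ = (m₂v₂)/(m₁v₁)
         = (3.34 × 10^-27 kg × 1.04 × 10^6 m/s) / (6.64 × 10^-27 kg × 3.00 × 10^6 m/s)
         = 0.174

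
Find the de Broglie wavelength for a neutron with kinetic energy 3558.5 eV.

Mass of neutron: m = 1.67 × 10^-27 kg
4.80 × 10^-13 m

Using λ = h/√(2mKE):

First convert KE to Joules: KE = 3558.5 eV = 5.701 × 10^-16 J

λ = h/√(2mKE)
λ = (6.626 × 10^-34 J·s) / √(2 × 1.67 × 10^-27 kg × 5.701 × 10^-16 J)
λ = 4.80 × 10^-13 m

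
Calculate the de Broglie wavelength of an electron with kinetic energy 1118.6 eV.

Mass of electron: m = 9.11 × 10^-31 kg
3.67 × 10^-11 m

Using λ = h/√(2mKE):

First convert KE to Joules: KE = 1118.6 eV = 1.792 × 10^-16 J

λ = h/√(2mKE)
λ = (6.626 × 10^-34 J·s) / √(2 × 9.11 × 10^-31 kg × 1.792 × 10^-16 J)
λ = 3.67 × 10^-11 m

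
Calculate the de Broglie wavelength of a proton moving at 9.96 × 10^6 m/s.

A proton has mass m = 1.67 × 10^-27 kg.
3.98 × 10^-14 m

Using the de Broglie relation λ = h/(mv):

λ = h/(mv)
λ = (6.626 × 10^-34 J·s) / (1.67 × 10^-27 kg × 9.96 × 10^6 m/s)
λ = 3.98 × 10^-14 m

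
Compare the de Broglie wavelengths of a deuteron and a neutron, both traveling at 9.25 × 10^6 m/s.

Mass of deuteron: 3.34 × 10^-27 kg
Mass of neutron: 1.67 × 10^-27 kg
The neutron has the longer wavelength.

Using λ = h/(mv), since both particles have the same velocity, the wavelength depends only on mass.

For deuteron: λ₁ = h/(m₁v) = 2.14 × 10^-14 m
For neutron: λ₂ = h/(m₂v) = 4.29 × 10^-14 m

Since λ ∝ 1/m at constant velocity, the lighter particle has the longer wavelength.

The neutron has the longer de Broglie wavelength.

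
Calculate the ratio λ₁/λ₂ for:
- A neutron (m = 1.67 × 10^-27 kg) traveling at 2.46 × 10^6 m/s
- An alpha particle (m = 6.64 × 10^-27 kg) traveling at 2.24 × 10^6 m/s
λ₁/λ₂ = 3.62

Using λ = h/(mv):

λ₁ = h/(m₁v₁) = 1.61 × 10^-13 m
λ₂ = h/(m₂v₂) = 4.45 × 10^-14 m

Ratio λ₁/λ₂ = (m₂v₂)/(m₁v₁)
         = (6.64 × 10^-27 kg × 2.24 × 10^6 m/s) / (1.67 × 10^-27 kg × 2.46 × 10^6 m/s)
         = 3.62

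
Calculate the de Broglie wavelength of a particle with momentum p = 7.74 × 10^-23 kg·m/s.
8.56 × 10^-12 m

Using the de Broglie relation λ = h/p:

λ = h/p
λ = (6.626 × 10^-34 J·s) / (7.74 × 10^-23 kg·m/s)
λ = 8.56 × 10^-12 m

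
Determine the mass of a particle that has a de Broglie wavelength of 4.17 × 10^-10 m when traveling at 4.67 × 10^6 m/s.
3.40 × 10^-31 kg

From the de Broglie relation λ = h/(mv), we solve for m:

m = h/(λv)
m = (6.626 × 10^-34 J·s) / (4.17 × 10^-10 m × 4.67 × 10^6 m/s)
m = 3.40 × 10^-31 kg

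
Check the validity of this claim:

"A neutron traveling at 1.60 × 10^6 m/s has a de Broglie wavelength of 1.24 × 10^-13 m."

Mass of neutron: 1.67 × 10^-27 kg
False

The claim is incorrect.

Using λ = h/(mv):
λ = (6.626 × 10^-34 J·s) / (1.67 × 10^-27 kg × 1.60 × 10^6 m/s)
λ = 2.48 × 10^-13 m

The actual wavelength differs from the claimed 1.24 × 10^-13 m.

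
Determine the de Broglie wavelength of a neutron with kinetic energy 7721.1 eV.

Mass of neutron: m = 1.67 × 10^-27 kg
3.26 × 10^-13 m

Using λ = h/√(2mKE):

First convert KE to Joules: KE = 7721.1 eV = 1.237 × 10^-15 J

λ = h/√(2mKE)
λ = (6.626 × 10^-34 J·s) / √(2 × 1.67 × 10^-27 kg × 1.237 × 10^-15 J)
λ = 3.26 × 10^-13 m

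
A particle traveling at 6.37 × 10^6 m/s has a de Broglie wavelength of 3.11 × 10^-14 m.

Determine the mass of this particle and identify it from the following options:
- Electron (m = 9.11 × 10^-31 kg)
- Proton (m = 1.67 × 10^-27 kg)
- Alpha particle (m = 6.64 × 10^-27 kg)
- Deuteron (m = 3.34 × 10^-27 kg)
The particle is a deuteron.

From λ = h/(mv), solve for mass:

m = h/(λv)
m = (6.626 × 10^-34 J·s) / (3.11 × 10^-14 m × 6.37 × 10^6 m/s)
m = 3.34 × 10^-27 kg

Comparing with the listed masses, this is closest to a deuteron.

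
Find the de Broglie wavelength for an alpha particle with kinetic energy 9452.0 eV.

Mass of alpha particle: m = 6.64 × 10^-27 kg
1.48 × 10^-13 m

Using λ = h/√(2mKE):

First convert KE to Joules: KE = 9452.0 eV = 1.514 × 10^-15 J

λ = h/√(2mKE)
λ = (6.626 × 10^-34 J·s) / √(2 × 6.64 × 10^-27 kg × 1.514 × 10^-15 J)
λ = 1.48 × 10^-13 m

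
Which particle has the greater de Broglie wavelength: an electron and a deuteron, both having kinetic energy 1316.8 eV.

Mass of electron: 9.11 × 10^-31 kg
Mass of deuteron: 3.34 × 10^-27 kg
The electron has the longer wavelength.

Using λ = h/√(2mKE):

For electron: λ₁ = h/√(2m₁KE) = 3.38 × 10^-11 m
For deuteron: λ₂ = h/√(2m₂KE) = 5.58 × 10^-13 m

Since λ ∝ 1/√m at constant kinetic energy, the lighter particle has the longer wavelength.

The electron has the longer de Broglie wavelength.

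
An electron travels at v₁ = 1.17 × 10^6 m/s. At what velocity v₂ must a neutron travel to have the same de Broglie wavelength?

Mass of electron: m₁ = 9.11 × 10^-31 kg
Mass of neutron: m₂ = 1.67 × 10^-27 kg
v₂ = 6.38 × 10^2 m/s

For equal de Broglie wavelengths: λ₁ = λ₂

h/(m₁v₁) = h/(m₂v₂)
m₁v₁ = m₂v₂
v₂ = v₁ · (m₁/m₂)

v₂ = 1.17 × 10^6 m/s × (9.11 × 10^-31 kg / 1.67 × 10^-27 kg)
v₂ = 6.38 × 10^2 m/s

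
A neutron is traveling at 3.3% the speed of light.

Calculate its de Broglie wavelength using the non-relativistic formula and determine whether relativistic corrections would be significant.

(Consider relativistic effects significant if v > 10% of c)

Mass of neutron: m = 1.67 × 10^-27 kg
No, relativistic corrections are not needed.

Using the non-relativistic de Broglie formula λ = h/(mv):

v = 3.3% × c = 9.893 × 10^6 m/s

λ = h/(mv)
λ = (6.626 × 10^-34 J·s) / (1.67 × 10^-27 kg × 9.893 × 10^6 m/s)
λ = 4.01 × 10^-14 m

Since v = 3.3% of c < 10% of c, relativistic corrections are NOT significant and this non-relativistic result is a good approximation.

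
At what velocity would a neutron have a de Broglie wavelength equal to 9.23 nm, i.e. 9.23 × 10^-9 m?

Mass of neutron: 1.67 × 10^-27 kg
4.30 × 10^1 m/s

From λ = h/(mv), solve for v:

v = h/(mλ)
v = (6.626 × 10^-34 J·s) / (1.67 × 10^-27 kg × 9.23 × 10^-9 m)
v = 4.30 × 10^1 m/s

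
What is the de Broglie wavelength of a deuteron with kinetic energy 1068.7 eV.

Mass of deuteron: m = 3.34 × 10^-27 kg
6.20 × 10^-13 m

Using λ = h/√(2mKE):

First convert KE to Joules: KE = 1068.7 eV = 1.712 × 10^-16 J

λ = h/√(2mKE)
λ = (6.626 × 10^-34 J·s) / √(2 × 3.34 × 10^-27 kg × 1.712 × 10^-16 J)
λ = 6.20 × 10^-13 m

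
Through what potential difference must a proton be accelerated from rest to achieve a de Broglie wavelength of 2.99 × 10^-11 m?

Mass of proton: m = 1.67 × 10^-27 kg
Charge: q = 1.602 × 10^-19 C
9.18 × 10^-1 V

From λ = h/√(2mqV), we solve for V:

λ² = h²/(2mqV)
V = h²/(2mqλ²)
V = (6.626 × 10^-34 J·s)² / (2 × 1.67 × 10^-27 kg × 1.602 × 10^-19 C × (2.99 × 10^-11 m)²)
V = 9.18 × 10^-1 V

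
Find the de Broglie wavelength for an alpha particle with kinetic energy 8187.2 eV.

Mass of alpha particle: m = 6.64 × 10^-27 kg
1.59 × 10^-13 m

Using λ = h/√(2mKE):

First convert KE to Joules: KE = 8187.2 eV = 1.312 × 10^-15 J

λ = h/√(2mKE)
λ = (6.626 × 10^-34 J·s) / √(2 × 6.64 × 10^-27 kg × 1.312 × 10^-15 J)
λ = 1.59 × 10^-13 m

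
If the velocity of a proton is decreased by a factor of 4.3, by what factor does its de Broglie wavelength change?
The wavelength increases by a factor of 4.3.

From λ = h/(mv), the wavelength is inversely proportional to velocity:

λ ∝ 1/v

If v → v/4.3, then λ → 4.3λ

When velocity is decreased by a factor of 4.3, the wavelength increases by a factor of 4.3.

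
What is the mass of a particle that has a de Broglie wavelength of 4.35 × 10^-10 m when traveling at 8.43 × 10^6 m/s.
1.81 × 10^-31 kg

From the de Broglie relation λ = h/(mv), we solve for m:

m = h/(λv)
m = (6.626 × 10^-34 J·s) / (4.35 × 10^-10 m × 8.43 × 10^6 m/s)
m = 1.81 × 10^-31 kg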